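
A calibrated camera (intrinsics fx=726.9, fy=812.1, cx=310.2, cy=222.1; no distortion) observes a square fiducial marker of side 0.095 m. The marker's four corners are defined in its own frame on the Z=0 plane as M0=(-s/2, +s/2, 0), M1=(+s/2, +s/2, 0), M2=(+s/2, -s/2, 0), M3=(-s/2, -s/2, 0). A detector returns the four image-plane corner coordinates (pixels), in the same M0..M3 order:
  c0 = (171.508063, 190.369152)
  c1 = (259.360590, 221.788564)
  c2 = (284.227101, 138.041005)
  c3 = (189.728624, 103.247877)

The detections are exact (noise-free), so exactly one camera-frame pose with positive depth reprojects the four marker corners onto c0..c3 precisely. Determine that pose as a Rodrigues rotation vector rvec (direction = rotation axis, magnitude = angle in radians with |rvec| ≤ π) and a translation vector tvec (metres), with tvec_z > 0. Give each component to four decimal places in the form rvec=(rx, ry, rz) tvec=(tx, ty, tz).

rvec=(0.6231, 0.0202, 0.3257) tvec=(-0.0841, -0.0510, 0.7266)

Intrinsics K: fx=726.9, fy=812.1, cx=310.2, cy=222.1
Marker side s = 0.095 m; corners in marker frame (Z=0):
  M0 = (-0.0475, +0.0475, 0)
  M1 = (+0.0475, +0.0475, 0)
  M2 = (+0.0475, -0.0475, 0)
  M3 = (-0.0475, -0.0475, 0)
Detected image corners:
  c0 = (171.508063, 190.369152) px
  c1 = (259.360590, 221.788564) px
  c2 = (284.227101, 138.041005) px
  c3 = (189.728624, 103.247877) px
Planar DLT: solve 8×8 A·h = b for H (H[2,2]=1):
  H  [+982.95004 -47.59522 +226.03517]
  H  [+365.53000 +1028.74778 +165.05575]
  H  [+0.10842 +0.79290 +1.00000]
B = K⁻¹H; ‖b₁‖=1.376272, ‖b₂‖=1.376272; λ = 2/(‖b₁‖+‖b₂‖) = 0.726601, sign → tz>0 ⇒ λ=+0.726601
r₁ = λ·B[:,0] = (+0.94893,+0.30550,+0.07878); r₂ = λ·B[:,1] = (-0.29343,+0.76288,+0.57612)
r₃ = r₁×r₂ = (+0.11591,-0.56981,+0.81356); SVD([r₁ r₂ r₃]) → R = UVᵀ:
  R  [+0.94893 -0.29343 +0.11591]
  R  [+0.30550 +0.76288 -0.56981]
  R  [+0.07878 +0.57612 +0.81356]
t = (-0.08413, -0.05104, +0.72660) m
tr R = 2.525362; θ = arccos((tr R − 1)/2) = 0.703348 rad = 40.299°
axis k = ((R−Rᵀ)₃₂, (R−Rᵀ)₁₃, (R−Rᵀ)₂₁) / (2 sinθ) = (+0.885885, +0.028704, +0.463016)
rvec = θ·k = (+0.623086, +0.020189, +0.325661)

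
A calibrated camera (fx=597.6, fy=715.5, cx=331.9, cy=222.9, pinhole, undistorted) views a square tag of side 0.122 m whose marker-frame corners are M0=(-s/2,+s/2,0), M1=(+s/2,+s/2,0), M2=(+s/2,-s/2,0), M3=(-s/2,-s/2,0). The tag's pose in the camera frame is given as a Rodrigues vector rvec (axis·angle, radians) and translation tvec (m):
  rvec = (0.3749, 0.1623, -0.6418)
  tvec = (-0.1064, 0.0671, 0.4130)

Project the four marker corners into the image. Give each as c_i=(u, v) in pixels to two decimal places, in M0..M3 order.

Intrinsics K: fx=597.6, fy=715.5, cx=331.9, cy=222.9
Marker side s = 0.122 m; corners in marker frame (Z=0):
  M0 = (-0.0610, +0.0610, 0)
  M1 = (+0.0610, +0.0610, 0)
  M2 = (+0.0610, -0.0610, 0)
  M3 = (-0.0610, -0.0610, 0)
rvec = (0.3749, 0.1623, -0.6418), |rvec| = θ = 0.76079 rad = 43.590°
Rodrigues: sinθ=0.68949, 1−cosθ=0.27571; R = I + sinθ·[k]× + (1−cosθ)·[k]×²:
    [+0.79124 +0.61064 +0.03248]
    [-0.55267 +0.73684 -0.38939]
    [-0.26170 +0.29015 +0.92050]
t = (-0.1064, 0.0671, 0.4130) m
M0: Pc = R·M0+t = (-0.11742, +0.14576, +0.44666); u = 597.6·(-0.11742)/0.44666 + 331.9 = 174.8055, v = 715.5·(+0.14576)/0.44666 + 222.9 = 456.3902
M1: Pc = R·M1+t = (-0.02089, +0.07833, +0.41474); u = 597.6·(-0.02089)/0.41474 + 331.9 = 301.8061, v = 715.5·(+0.07833)/0.41474 + 222.9 = 358.0421
M2: Pc = R·M2+t = (-0.09538, -0.01156, +0.37934); u = 597.6·(-0.09538)/0.37934 + 331.9 = 181.6353, v = 715.5·(-0.01156)/0.37934 + 222.9 = 201.0953
M3: Pc = R·M3+t = (-0.19191, +0.05587, +0.41126); u = 597.6·(-0.19191)/0.41126 + 331.9 = 53.0328, v = 715.5·(+0.05587)/0.41126 + 222.9 = 320.0926

c0=(174.81, 456.39) c1=(301.81, 358.04) c2=(181.64, 201.10) c3=(53.03, 320.09)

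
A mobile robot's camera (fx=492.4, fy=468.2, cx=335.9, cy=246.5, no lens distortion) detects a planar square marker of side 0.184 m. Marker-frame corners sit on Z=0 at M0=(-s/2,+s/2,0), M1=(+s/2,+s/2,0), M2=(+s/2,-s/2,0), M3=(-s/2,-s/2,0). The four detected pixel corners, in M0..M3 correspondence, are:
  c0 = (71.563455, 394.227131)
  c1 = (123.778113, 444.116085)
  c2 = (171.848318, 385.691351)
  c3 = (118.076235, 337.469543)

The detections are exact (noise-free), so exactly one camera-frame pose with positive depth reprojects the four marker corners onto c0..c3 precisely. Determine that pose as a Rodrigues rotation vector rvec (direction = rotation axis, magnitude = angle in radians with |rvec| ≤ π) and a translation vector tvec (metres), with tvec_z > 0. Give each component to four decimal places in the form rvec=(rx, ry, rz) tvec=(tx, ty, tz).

rvec=(-0.0530, 0.1935, 0.6640) tvec=(-0.5115, 0.3591, 1.1715)

Intrinsics K: fx=492.4, fy=468.2, cx=335.9, cy=246.5
Marker side s = 0.184 m; corners in marker frame (Z=0):
  M0 = (-0.0920, +0.0920, 0)
  M1 = (+0.0920, +0.0920, 0)
  M2 = (+0.0920, -0.0920, 0)
  M3 = (-0.0920, -0.0920, 0)
Detected image corners:
  c0 = (71.563455, 394.227131) px
  c1 = (123.778113, 444.116085) px
  c2 = (171.848318, 385.691351) px
  c3 = (118.076235, 337.469543) px
Planar DLT: solve 8×8 A·h = b for H (H[2,2]=1):
  H  [+267.78241 -255.62212 +120.88634]
  H  [+201.54290 +317.21200 +390.02900]
  H  [-0.16668 +0.01098 +1.00000]
B = K⁻¹H; ‖b₁‖=0.853628, ‖b₂‖=0.853628; λ = 2/(‖b₁‖+‖b₂‖) = 1.171471, sign → tz>0 ⇒ λ=+1.171471
r₁ = λ·B[:,0] = (+0.77028,+0.60708,-0.19526); r₂ = λ·B[:,1] = (-0.61693,+0.78692,+0.01286)
r₃ = r₁×r₂ = (+0.16146,+0.11055,+0.98067); SVD([r₁ r₂ r₃]) → R = UVᵀ:
  R  [+0.77028 -0.61693 +0.16146]
  R  [+0.60708 +0.78692 +0.11055]
  R  [-0.19526 +0.01286 +0.98067]
t = (-0.51154, +0.35912, +1.17147) m
tr R = 2.537865; θ = arccos((tr R − 1)/2) = 0.693626 rad = 39.742°
axis k = ((R−Rᵀ)₃₂, (R−Rᵀ)₁₃, (R−Rᵀ)₂₁) / (2 sinθ) = (-0.076401, +0.278978, +0.957253)
rvec = θ·k = (-0.052994, +0.193507, +0.663976)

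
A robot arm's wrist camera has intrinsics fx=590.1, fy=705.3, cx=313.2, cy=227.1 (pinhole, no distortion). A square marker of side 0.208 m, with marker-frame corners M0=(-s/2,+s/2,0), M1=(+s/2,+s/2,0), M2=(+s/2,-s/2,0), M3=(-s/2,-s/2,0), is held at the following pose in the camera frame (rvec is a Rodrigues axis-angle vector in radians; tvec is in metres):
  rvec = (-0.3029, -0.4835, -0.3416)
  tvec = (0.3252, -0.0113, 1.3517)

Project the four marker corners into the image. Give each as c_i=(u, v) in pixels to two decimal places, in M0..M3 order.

c0=(441.96, 286.60) c1=(506.09, 255.99) c2=(467.03, 162.50) c3=(401.87, 184.79)

Intrinsics K: fx=590.1, fy=705.3, cx=313.2, cy=227.1
Marker side s = 0.208 m; corners in marker frame (Z=0):
  M0 = (-0.1040, +0.1040, 0)
  M1 = (+0.1040, +0.1040, 0)
  M2 = (+0.1040, -0.1040, 0)
  M3 = (-0.1040, -0.1040, 0)
rvec = (-0.3029, -0.4835, -0.3416), |rvec| = θ = 0.66499 rad = 38.101°
Rodrigues: sinθ=0.61705, 1−cosθ=0.21308; R = I + sinθ·[k]× + (1−cosθ)·[k]×²:
    [+0.83113 +0.38754 -0.39879]
    [-0.24641 +0.89956 +0.36065]
    [+0.49850 -0.20148 +0.84315]
t = (0.3252, -0.0113, 1.3517) m
M0: Pc = R·M0+t = (+0.27907, +0.10788, +1.27890); u = 590.1·(+0.27907)/1.27890 + 313.2 = 441.9645, v = 705.3·(+0.10788)/1.27890 + 227.1 = 286.5952
M1: Pc = R·M1+t = (+0.45194, +0.05663, +1.38259); u = 590.1·(+0.45194)/1.38259 + 313.2 = 506.0923, v = 705.3·(+0.05663)/1.38259 + 227.1 = 255.9878
M2: Pc = R·M2+t = (+0.37133, -0.13048, +1.42450); u = 590.1·(+0.37133)/1.42450 + 313.2 = 467.0253, v = 705.3·(-0.13048)/1.42450 + 227.1 = 162.4960
M3: Pc = R·M3+t = (+0.19846, -0.07923, +1.32081); u = 590.1·(+0.19846)/1.32081 + 313.2 = 401.8654, v = 705.3·(-0.07923)/1.32081 + 227.1 = 184.7928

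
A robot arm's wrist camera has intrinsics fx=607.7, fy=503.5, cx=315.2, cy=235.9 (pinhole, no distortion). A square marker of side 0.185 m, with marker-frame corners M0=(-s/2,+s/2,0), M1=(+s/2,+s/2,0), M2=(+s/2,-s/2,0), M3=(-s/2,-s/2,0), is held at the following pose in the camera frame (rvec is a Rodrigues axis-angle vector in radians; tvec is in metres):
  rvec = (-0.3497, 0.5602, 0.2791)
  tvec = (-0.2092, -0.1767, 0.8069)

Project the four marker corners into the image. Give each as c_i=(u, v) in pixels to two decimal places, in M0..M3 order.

c0=(85.00, 170.82) c1=(177.13, 182.22) c2=(235.73, 77.08) c3=(141.46, 78.63)

Intrinsics K: fx=607.7, fy=503.5, cx=315.2, cy=235.9
Marker side s = 0.185 m; corners in marker frame (Z=0):
  M0 = (-0.0925, +0.0925, 0)
  M1 = (+0.0925, +0.0925, 0)
  M2 = (+0.0925, -0.0925, 0)
  M3 = (-0.0925, -0.0925, 0)
rvec = (-0.3497, 0.5602, 0.2791), |rvec| = θ = 0.71695 rad = 41.078°
Rodrigues: sinθ=0.65709, 1−cosθ=0.24618; R = I + sinθ·[k]× + (1−cosθ)·[k]×²:
    [+0.81239 -0.34962 +0.46668]
    [+0.16197 +0.90412 +0.39539]
    [-0.56017 -0.24562 +0.79112]
t = (-0.2092, -0.1767, 0.8069) m
M0: Pc = R·M0+t = (-0.31669, -0.10805, +0.83600); u = 607.7·(-0.31669)/0.83600 + 315.2 = 84.9956, v = 503.5·(-0.10805)/0.83600 + 235.9 = 170.8235
M1: Pc = R·M1+t = (-0.16639, -0.07809, +0.73236); u = 607.7·(-0.16639)/0.73236 + 315.2 = 177.1295, v = 503.5·(-0.07809)/0.73236 + 235.9 = 182.2156
M2: Pc = R·M2+t = (-0.10171, -0.24535, +0.77780); u = 607.7·(-0.10171)/0.77780 + 315.2 = 235.7305, v = 503.5·(-0.24535)/0.77780 + 235.9 = 77.0769
M3: Pc = R·M3+t = (-0.25201, -0.27531, +0.88144); u = 607.7·(-0.25201)/0.88144 + 315.2 = 141.4564, v = 503.5·(-0.27531)/0.88144 + 235.9 = 78.6335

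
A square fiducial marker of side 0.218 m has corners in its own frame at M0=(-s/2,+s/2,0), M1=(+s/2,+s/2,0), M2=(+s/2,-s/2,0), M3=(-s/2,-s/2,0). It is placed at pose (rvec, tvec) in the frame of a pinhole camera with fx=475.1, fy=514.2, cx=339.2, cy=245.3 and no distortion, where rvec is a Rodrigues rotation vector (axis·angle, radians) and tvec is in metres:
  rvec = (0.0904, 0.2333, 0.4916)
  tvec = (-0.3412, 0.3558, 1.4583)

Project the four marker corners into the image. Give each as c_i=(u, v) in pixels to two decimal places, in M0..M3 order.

Intrinsics K: fx=475.1, fy=514.2, cx=339.2, cy=245.3
Marker side s = 0.218 m; corners in marker frame (Z=0):
  M0 = (-0.1090, +0.1090, 0)
  M1 = (+0.1090, +0.1090, 0)
  M2 = (+0.1090, -0.1090, 0)
  M3 = (-0.1090, -0.1090, 0)
rvec = (0.0904, 0.2333, 0.4916), |rvec| = θ = 0.55161 rad = 31.605°
Rodrigues: sinθ=0.52406, 1−cosθ=0.14832; R = I + sinθ·[k]× + (1−cosθ)·[k]×²:
    [+0.85567 -0.45677 +0.24331]
    [+0.47733 +0.87821 -0.02998]
    [-0.19999 +0.14179 +0.96949]
t = (-0.3412, 0.3558, 1.4583) m
M0: Pc = R·M0+t = (-0.48426, +0.39950, +1.49555); u = 475.1·(-0.48426)/1.49555 + 339.2 = 185.3642, v = 514.2·(+0.39950)/1.49555 + 245.3 = 382.6546
M1: Pc = R·M1+t = (-0.29772, +0.50355, +1.45196); u = 475.1·(-0.29772)/1.45196 + 339.2 = 241.7820, v = 514.2·(+0.50355)/1.45196 + 245.3 = 423.6300
M2: Pc = R·M2+t = (-0.19814, +0.31210, +1.42105); u = 475.1·(-0.19814)/1.42105 + 339.2 = 272.9540, v = 514.2·(+0.31210)/1.42105 + 245.3 = 358.2333
M3: Pc = R·M3+t = (-0.38468, +0.20805, +1.46464); u = 475.1·(-0.38468)/1.46464 + 339.2 = 214.4177, v = 514.2·(+0.20805)/1.46464 + 245.3 = 318.3398

c0=(185.36, 382.65) c1=(241.78, 423.63) c2=(272.95, 358.23) c3=(214.42, 318.34)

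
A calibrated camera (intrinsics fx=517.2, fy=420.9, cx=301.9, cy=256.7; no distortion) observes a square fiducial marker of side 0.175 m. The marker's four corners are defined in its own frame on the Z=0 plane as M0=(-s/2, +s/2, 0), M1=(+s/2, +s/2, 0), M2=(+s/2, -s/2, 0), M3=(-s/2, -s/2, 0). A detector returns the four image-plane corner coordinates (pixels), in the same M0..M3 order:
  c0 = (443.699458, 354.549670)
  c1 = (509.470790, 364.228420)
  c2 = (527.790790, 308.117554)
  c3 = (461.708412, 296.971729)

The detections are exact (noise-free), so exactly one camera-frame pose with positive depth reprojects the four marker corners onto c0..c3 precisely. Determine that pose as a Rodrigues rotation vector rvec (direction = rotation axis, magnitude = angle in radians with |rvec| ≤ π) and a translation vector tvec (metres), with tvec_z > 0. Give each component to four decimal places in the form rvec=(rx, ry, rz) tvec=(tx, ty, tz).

Intrinsics K: fx=517.2, fy=420.9, cx=301.9, cy=256.7
Marker side s = 0.175 m; corners in marker frame (Z=0):
  M0 = (-0.0875, +0.0875, 0)
  M1 = (+0.0875, +0.0875, 0)
  M2 = (+0.0875, -0.0875, 0)
  M3 = (-0.0875, -0.0875, 0)
Detected image corners:
  c0 = (443.699458, 354.549670) px
  c1 = (509.470790, 364.228420) px
  c2 = (527.790790, 308.117554) px
  c3 = (461.708412, 296.971729) px
Planar DLT: solve 8×8 A·h = b for H (H[2,2]=1):
  H  [+442.62072 -72.55653 +486.00760]
  H  [+104.38450 +346.07198 +331.18868]
  H  [+0.13569 +0.06435 +1.00000]
B = K⁻¹H; ‖b₁‖=0.805494, ‖b₂‖=0.805494; λ = 2/(‖b₁‖+‖b₂‖) = 1.241474, sign → tz>0 ⇒ λ=+1.241474
r₁ = λ·B[:,0] = (+0.96412,+0.20515,+0.16846); r₂ = λ·B[:,1] = (-0.22079,+0.97204,+0.07988)
r₃ = r₁×r₂ = (-0.14736,-0.11421,+0.98247); SVD([r₁ r₂ r₃]) → R = UVᵀ:
  R  [+0.96412 -0.22079 -0.14736]
  R  [+0.20515 +0.97204 -0.11421]
  R  [+0.16846 +0.07988 +0.98247]
t = (+0.44193, +0.21971, +1.24147) m
tr R = 2.918634; θ = arccos((tr R − 1)/2) = 0.286222 rad = 16.399°
axis k = ((R−Rᵀ)₃₂, (R−Rᵀ)₁₃, (R−Rᵀ)₂₁) / (2 sinθ) = (+0.343742, -0.559303, +0.754335)
rvec = θ·k = (+0.098387, -0.160085, +0.215908)

rvec=(0.0984, -0.1601, 0.2159) tvec=(0.4419, 0.2197, 1.2415)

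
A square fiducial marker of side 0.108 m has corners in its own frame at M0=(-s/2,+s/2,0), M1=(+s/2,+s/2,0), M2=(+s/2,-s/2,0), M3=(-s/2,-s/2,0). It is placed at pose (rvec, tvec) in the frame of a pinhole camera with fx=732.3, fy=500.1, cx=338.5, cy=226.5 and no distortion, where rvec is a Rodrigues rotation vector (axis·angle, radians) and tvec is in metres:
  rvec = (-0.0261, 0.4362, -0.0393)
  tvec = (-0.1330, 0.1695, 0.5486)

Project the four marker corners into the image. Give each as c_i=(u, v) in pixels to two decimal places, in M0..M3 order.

Intrinsics K: fx=732.3, fy=500.1, cx=338.5, cy=226.5
Marker side s = 0.108 m; corners in marker frame (Z=0):
  M0 = (-0.0540, +0.0540, 0)
  M1 = (+0.0540, +0.0540, 0)
  M2 = (+0.0540, -0.0540, 0)
  M3 = (-0.0540, -0.0540, 0)
rvec = (-0.0261, 0.4362, -0.0393), |rvec| = θ = 0.43874 rad = 25.138°
Rodrigues: sinθ=0.42480, 1−cosθ=0.09471; R = I + sinθ·[k]× + (1−cosθ)·[k]×²:
    [+0.90562 +0.03245 +0.42284]
    [-0.04365 +0.99890 +0.01684]
    [-0.42183 -0.03371 +0.90605]
t = (-0.1330, 0.1695, 0.5486) m
M0: Pc = R·M0+t = (-0.18015, +0.22580, +0.56956); u = 732.3·(-0.18015)/0.56956 + 338.5 = 106.8738, v = 500.1·(+0.22580)/0.56956 + 226.5 = 424.7615
M1: Pc = R·M1+t = (-0.08234, +0.22108, +0.52400); u = 732.3·(-0.08234)/0.52400 + 338.5 = 223.4226, v = 500.1·(+0.22108)/0.52400 + 226.5 = 437.4995
M2: Pc = R·M2+t = (-0.08585, +0.11320, +0.52764); u = 732.3·(-0.08585)/0.52764 + 338.5 = 219.3527, v = 500.1·(+0.11320)/0.52764 + 226.5 = 333.7931
M3: Pc = R·M3+t = (-0.18366, +0.11792, +0.57320); u = 732.3·(-0.18366)/0.57320 + 338.5 = 103.8675, v = 500.1·(+0.11792)/0.57320 + 226.5 = 329.3787

c0=(106.87, 424.76) c1=(223.42, 437.50) c2=(219.35, 333.79) c3=(103.87, 329.38)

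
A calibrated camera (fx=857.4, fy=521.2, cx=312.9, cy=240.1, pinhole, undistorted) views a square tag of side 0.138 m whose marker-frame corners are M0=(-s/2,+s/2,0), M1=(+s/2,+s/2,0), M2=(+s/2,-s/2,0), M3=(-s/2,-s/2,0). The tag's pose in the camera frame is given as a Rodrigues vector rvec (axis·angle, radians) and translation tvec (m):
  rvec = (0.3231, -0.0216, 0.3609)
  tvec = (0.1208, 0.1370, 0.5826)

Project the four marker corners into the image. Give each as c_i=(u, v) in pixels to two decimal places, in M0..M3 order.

c0=(358.82, 391.97) c1=(539.80, 429.85) c2=(629.88, 331.72) c3=(436.86, 289.06)

Intrinsics K: fx=857.4, fy=521.2, cx=312.9, cy=240.1
Marker side s = 0.138 m; corners in marker frame (Z=0):
  M0 = (-0.0690, +0.0690, 0)
  M1 = (+0.0690, +0.0690, 0)
  M2 = (+0.0690, -0.0690, 0)
  M3 = (-0.0690, -0.0690, 0)
rvec = (0.3231, -0.0216, 0.3609), |rvec| = θ = 0.48488 rad = 27.782°
Rodrigues: sinθ=0.46610, 1−cosθ=0.11527; R = I + sinθ·[k]× + (1−cosθ)·[k]×²:
    [+0.93591 -0.35035 +0.03641]
    [+0.34350 +0.88496 -0.31441]
    [+0.07793 +0.30677 +0.94859]
t = (0.1208, 0.1370, 0.5826) m
M0: Pc = R·M0+t = (+0.03205, +0.17436, +0.59839); u = 857.4·(+0.03205)/0.59839 + 312.9 = 358.8201, v = 521.2·(+0.17436)/0.59839 + 240.1 = 391.9689
M1: Pc = R·M1+t = (+0.16120, +0.22176, +0.60914); u = 857.4·(+0.16120)/0.60914 + 312.9 = 539.8027, v = 521.2·(+0.22176)/0.60914 + 240.1 = 429.8470
M2: Pc = R·M2+t = (+0.20955, +0.09964, +0.56681); u = 857.4·(+0.20955)/0.56681 + 312.9 = 629.8837, v = 521.2·(+0.09964)/0.56681 + 240.1 = 331.7216
M3: Pc = R·M3+t = (+0.08040, +0.05224, +0.55606); u = 857.4·(+0.08040)/0.55606 + 312.9 = 436.8649, v = 521.2·(+0.05224)/0.55606 + 240.1 = 289.0618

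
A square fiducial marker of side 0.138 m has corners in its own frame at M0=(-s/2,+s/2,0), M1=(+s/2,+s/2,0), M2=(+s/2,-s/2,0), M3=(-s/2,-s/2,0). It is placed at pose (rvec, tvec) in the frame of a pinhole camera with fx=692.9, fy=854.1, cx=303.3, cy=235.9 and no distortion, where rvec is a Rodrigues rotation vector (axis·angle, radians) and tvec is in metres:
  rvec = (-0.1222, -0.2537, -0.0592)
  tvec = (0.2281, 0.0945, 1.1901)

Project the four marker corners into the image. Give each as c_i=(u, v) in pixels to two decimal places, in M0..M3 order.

Intrinsics K: fx=692.9, fy=854.1, cx=303.3, cy=235.9
Marker side s = 0.138 m; corners in marker frame (Z=0):
  M0 = (-0.0690, +0.0690, 0)
  M1 = (+0.0690, +0.0690, 0)
  M2 = (+0.0690, -0.0690, 0)
  M3 = (-0.0690, -0.0690, 0)
rvec = (-0.1222, -0.2537, -0.0592), |rvec| = θ = 0.28775 rad = 16.487°
Rodrigues: sinθ=0.28380, 1−cosθ=0.04112; R = I + sinθ·[k]× + (1−cosθ)·[k]×²:
    [+0.96630 +0.07378 -0.24662]
    [-0.04299 +0.99084 +0.12798]
    [+0.25381 -0.11306 +0.96062]
t = (0.2281, 0.0945, 1.1901) m
M0: Pc = R·M0+t = (+0.16652, +0.16583, +1.16479); u = 692.9·(+0.16652)/1.16479 + 303.3 = 402.3560, v = 854.1·(+0.16583)/1.16479 + 235.9 = 357.5013
M1: Pc = R·M1+t = (+0.29987, +0.15990, +1.19981); u = 692.9·(+0.29987)/1.19981 + 303.3 = 476.4746, v = 854.1·(+0.15990)/1.19981 + 235.9 = 349.7280
M2: Pc = R·M2+t = (+0.28968, +0.02317, +1.21541); u = 692.9·(+0.28968)/1.21541 + 303.3 = 468.4469, v = 854.1·(+0.02317)/1.21541 + 235.9 = 252.1788
M3: Pc = R·M3+t = (+0.15633, +0.02910, +1.18039); u = 692.9·(+0.15633)/1.18039 + 303.3 = 395.0699, v = 854.1·(+0.02910)/1.18039 + 235.9 = 256.9547

c0=(402.36, 357.50) c1=(476.47, 349.73) c2=(468.45, 252.18) c3=(395.07, 256.95)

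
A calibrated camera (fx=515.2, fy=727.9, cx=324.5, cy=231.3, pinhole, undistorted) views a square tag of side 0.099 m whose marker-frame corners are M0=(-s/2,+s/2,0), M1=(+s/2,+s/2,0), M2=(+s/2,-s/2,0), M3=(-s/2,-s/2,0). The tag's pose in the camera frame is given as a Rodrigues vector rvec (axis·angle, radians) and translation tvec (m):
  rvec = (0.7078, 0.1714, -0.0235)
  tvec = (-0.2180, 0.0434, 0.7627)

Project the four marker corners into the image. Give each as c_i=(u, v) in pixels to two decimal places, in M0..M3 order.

c0=(155.80, 303.13) c1=(216.23, 307.97) c2=(201.06, 238.94) c3=(135.74, 235.21)

Intrinsics K: fx=515.2, fy=727.9, cx=324.5, cy=231.3
Marker side s = 0.099 m; corners in marker frame (Z=0):
  M0 = (-0.0495, +0.0495, 0)
  M1 = (+0.0495, +0.0495, 0)
  M2 = (+0.0495, -0.0495, 0)
  M3 = (-0.0495, -0.0495, 0)
rvec = (0.7078, 0.1714, -0.0235), |rvec| = θ = 0.72864 rad = 41.748°
Rodrigues: sinθ=0.66585, 1−cosθ=0.25392; R = I + sinθ·[k]× + (1−cosθ)·[k]×²:
    [+0.98569 +0.07950 +0.14868]
    [+0.03655 +0.76013 -0.64874]
    [-0.16459 +0.64489 +0.74635]
t = (-0.2180, 0.0434, 0.7627) m
M0: Pc = R·M0+t = (-0.26286, +0.07922, +0.80277); u = 515.2·(-0.26286)/0.80277 + 324.5 = 155.8044, v = 727.9·(+0.07922)/0.80277 + 231.3 = 303.1295
M1: Pc = R·M1+t = (-0.16527, +0.08284, +0.78647); u = 515.2·(-0.16527)/0.78647 + 324.5 = 216.2335, v = 727.9·(+0.08284)/0.78647 + 231.3 = 307.9663
M2: Pc = R·M2+t = (-0.17314, +0.00758, +0.72263); u = 515.2·(-0.17314)/0.72263 + 324.5 = 201.0572, v = 727.9·(+0.00758)/0.72263 + 231.3 = 238.9377
M3: Pc = R·M3+t = (-0.27073, +0.00396, +0.73893); u = 515.2·(-0.27073)/0.73893 + 324.5 = 135.7416, v = 727.9·(+0.00396)/0.73893 + 231.3 = 235.2052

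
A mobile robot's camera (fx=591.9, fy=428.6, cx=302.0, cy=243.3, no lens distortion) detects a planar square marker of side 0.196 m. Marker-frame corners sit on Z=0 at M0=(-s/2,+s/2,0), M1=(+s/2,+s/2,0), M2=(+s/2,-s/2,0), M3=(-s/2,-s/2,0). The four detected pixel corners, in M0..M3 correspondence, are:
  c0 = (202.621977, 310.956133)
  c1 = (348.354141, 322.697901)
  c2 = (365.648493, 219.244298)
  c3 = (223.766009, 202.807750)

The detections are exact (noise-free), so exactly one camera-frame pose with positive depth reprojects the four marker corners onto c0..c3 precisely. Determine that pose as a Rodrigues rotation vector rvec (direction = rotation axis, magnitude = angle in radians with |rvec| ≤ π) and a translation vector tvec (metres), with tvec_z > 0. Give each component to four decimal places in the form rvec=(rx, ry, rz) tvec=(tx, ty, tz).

Intrinsics K: fx=591.9, fy=428.6, cx=302.0, cy=243.3
Marker side s = 0.196 m; corners in marker frame (Z=0):
  M0 = (-0.0980, +0.0980, 0)
  M1 = (+0.0980, +0.0980, 0)
  M2 = (+0.0980, -0.0980, 0)
  M3 = (-0.0980, -0.0980, 0)
Detected image corners:
  c0 = (202.621977, 310.956133) px
  c1 = (348.354141, 322.697901) px
  c2 = (365.648493, 219.244298) px
  c3 = (223.766009, 202.807750) px
Planar DLT: solve 8×8 A·h = b for H (H[2,2]=1):
  H  [+802.12140 -127.60831 +286.88937]
  H  [+135.42959 +511.94808 +263.55085]
  H  [+0.24031 -0.10446 +1.00000]
B = K⁻¹H; ‖b₁‖=1.268535, ‖b₂‖=1.268535; λ = 2/(‖b₁‖+‖b₂‖) = 0.788311, sign → tz>0 ⇒ λ=+0.788311
r₁ = λ·B[:,0] = (+0.97164,+0.14156,+0.18944); r₂ = λ·B[:,1] = (-0.12794,+0.98836,-0.08235)
r₃ = r₁×r₂ = (-0.19889,+0.05578,+0.97843); SVD([r₁ r₂ r₃]) → R = UVᵀ:
  R  [+0.97164 -0.12794 -0.19889]
  R  [+0.14156 +0.98836 +0.05578]
  R  [+0.18944 -0.08235 +0.97843]
t = (-0.02012, +0.03725, +0.78831) m
tr R = 2.938427; θ = arccos((tr R − 1)/2) = 0.248781 rad = 14.254°
axis k = ((R−Rᵀ)₃₂, (R−Rᵀ)₁₃, (R−Rᵀ)₂₁) / (2 sinθ) = (-0.280496, -0.788567, +0.547252)
rvec = θ·k = (-0.069782, -0.196180, +0.136146)

rvec=(-0.0698, -0.1962, 0.1361) tvec=(-0.0201, 0.0372, 0.7883)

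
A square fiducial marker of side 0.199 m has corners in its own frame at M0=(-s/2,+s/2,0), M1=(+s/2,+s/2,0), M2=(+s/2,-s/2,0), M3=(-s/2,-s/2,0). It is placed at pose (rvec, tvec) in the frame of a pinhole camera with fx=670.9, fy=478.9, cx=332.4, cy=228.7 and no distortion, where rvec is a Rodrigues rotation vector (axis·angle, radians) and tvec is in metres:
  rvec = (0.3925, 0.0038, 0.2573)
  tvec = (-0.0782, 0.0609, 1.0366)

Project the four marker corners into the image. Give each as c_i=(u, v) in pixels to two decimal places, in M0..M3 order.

c0=(207.55, 284.62) c1=(328.34, 306.11) c2=(360.92, 227.22) c3=(231.28, 203.37)

Intrinsics K: fx=670.9, fy=478.9, cx=332.4, cy=228.7
Marker side s = 0.199 m; corners in marker frame (Z=0):
  M0 = (-0.0995, +0.0995, 0)
  M1 = (+0.0995, +0.0995, 0)
  M2 = (+0.0995, -0.0995, 0)
  M3 = (-0.0995, -0.0995, 0)
rvec = (0.3925, 0.0038, 0.2573), |rvec| = θ = 0.46933 rad = 26.891°
Rodrigues: sinθ=0.45229, 1−cosθ=0.10813; R = I + sinθ·[k]× + (1−cosθ)·[k]×²:
    [+0.96749 -0.24723 +0.05324]
    [+0.24869 +0.89188 -0.37777]
    [+0.04591 +0.37873 +0.92437]
t = (-0.0782, 0.0609, 1.0366) m
M0: Pc = R·M0+t = (-0.19906, +0.12490, +1.06972); u = 670.9·(-0.19906)/1.06972 + 332.4 = 207.5514, v = 478.9·(+0.12490)/1.06972 + 228.7 = 284.6151
M1: Pc = R·M1+t = (-0.00653, +0.17439, +1.07885); u = 670.9·(-0.00653)/1.07885 + 332.4 = 328.3372, v = 478.9·(+0.17439)/1.07885 + 228.7 = 306.1097
M2: Pc = R·M2+t = (+0.04266, -0.00310, +1.00348); u = 670.9·(+0.04266)/1.00348 + 332.4 = 360.9243, v = 478.9·(-0.00310)/1.00348 + 228.7 = 227.2219
M3: Pc = R·M3+t = (-0.14987, -0.05259, +0.99435); u = 670.9·(-0.14987)/0.99435 + 332.4 = 231.2829, v = 478.9·(-0.05259)/0.99435 + 228.7 = 203.3732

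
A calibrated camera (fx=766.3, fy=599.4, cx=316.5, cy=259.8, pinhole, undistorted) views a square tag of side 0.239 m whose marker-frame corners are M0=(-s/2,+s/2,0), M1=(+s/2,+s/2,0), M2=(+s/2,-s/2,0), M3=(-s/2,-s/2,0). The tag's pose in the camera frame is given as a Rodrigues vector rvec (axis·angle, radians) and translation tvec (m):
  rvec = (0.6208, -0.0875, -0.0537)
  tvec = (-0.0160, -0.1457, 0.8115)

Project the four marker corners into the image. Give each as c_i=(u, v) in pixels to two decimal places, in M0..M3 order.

Intrinsics K: fx=766.3, fy=599.4, cx=316.5, cy=259.8
Marker side s = 0.239 m; corners in marker frame (Z=0):
  M0 = (-0.1195, +0.1195, 0)
  M1 = (+0.1195, +0.1195, 0)
  M2 = (+0.1195, -0.1195, 0)
  M3 = (-0.1195, -0.1195, 0)
rvec = (0.6208, -0.0875, -0.0537), |rvec| = θ = 0.62923 rad = 36.052°
Rodrigues: sinθ=0.58852, 1−cosθ=0.19152; R = I + sinθ·[k]× + (1−cosθ)·[k]×²:
    [+0.99490 +0.02395 -0.09796]
    [-0.07650 +0.81218 -0.57836]
    [+0.06571 +0.58291 +0.80987]
t = (-0.0160, -0.1457, 0.8115) m
M0: Pc = R·M0+t = (-0.13203, -0.03950, +0.87331); u = 766.3·(-0.13203)/0.87331 + 316.5 = 200.6486, v = 599.4·(-0.03950)/0.87331 + 259.8 = 232.6874
M1: Pc = R·M1+t = (+0.10575, -0.05779, +0.88901); u = 766.3·(+0.10575)/0.88901 + 316.5 = 407.6557, v = 599.4·(-0.05779)/0.88901 + 259.8 = 220.8388
M2: Pc = R·M2+t = (+0.10003, -0.25190, +0.74969); u = 766.3·(+0.10003)/0.74969 + 316.5 = 418.7442, v = 599.4·(-0.25190)/0.74969 + 259.8 = 58.4013
M3: Pc = R·M3+t = (-0.13775, -0.23361, +0.73399); u = 766.3·(-0.13775)/0.73399 + 316.5 = 172.6833, v = 599.4·(-0.23361)/0.73399 + 259.8 = 69.0231

c0=(200.65, 232.69) c1=(407.66, 220.84) c2=(418.74, 58.40) c3=(172.68, 69.02)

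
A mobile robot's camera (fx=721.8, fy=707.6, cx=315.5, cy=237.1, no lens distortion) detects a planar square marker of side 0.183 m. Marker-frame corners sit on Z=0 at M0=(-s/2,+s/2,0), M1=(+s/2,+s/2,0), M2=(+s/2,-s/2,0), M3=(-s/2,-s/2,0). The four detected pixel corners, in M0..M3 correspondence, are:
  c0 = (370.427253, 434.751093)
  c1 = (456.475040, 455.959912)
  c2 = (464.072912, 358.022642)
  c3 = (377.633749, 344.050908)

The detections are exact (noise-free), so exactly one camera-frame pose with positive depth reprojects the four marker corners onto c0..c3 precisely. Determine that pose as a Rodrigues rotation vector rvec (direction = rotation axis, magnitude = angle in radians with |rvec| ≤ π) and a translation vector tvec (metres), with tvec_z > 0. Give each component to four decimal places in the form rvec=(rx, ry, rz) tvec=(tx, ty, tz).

Intrinsics K: fx=721.8, fy=707.6, cx=315.5, cy=237.1
Marker side s = 0.183 m; corners in marker frame (Z=0):
  M0 = (-0.0915, +0.0915, 0)
  M1 = (+0.0915, +0.0915, 0)
  M2 = (+0.0915, -0.0915, 0)
  M3 = (-0.0915, -0.0915, 0)
Detected image corners:
  c0 = (370.427253, 434.751093) px
  c1 = (456.475040, 455.959912) px
  c2 = (464.072912, 358.022642) px
  c3 = (377.633749, 344.050908) px
Planar DLT: solve 8×8 A·h = b for H (H[2,2]=1):
  H  [+297.22586 -45.00233 +415.50970]
  H  [-70.04006 +510.26269 +397.81284]
  H  [-0.41724 -0.01101 +1.00000]
B = K⁻¹H; ‖b₁‖=0.727171, ‖b₂‖=0.727171; λ = 2/(‖b₁‖+‖b₂‖) = 1.375193, sign → tz>0 ⇒ λ=+1.375193
r₁ = λ·B[:,0] = (+0.81708,+0.05614,-0.57378); r₂ = λ·B[:,1] = (-0.07912,+0.99675,-0.01514)
r₃ = r₁×r₂ = (+0.57107,+0.05777,+0.81887); SVD([r₁ r₂ r₃]) → R = UVᵀ:
  R  [+0.81708 -0.07912 +0.57107]
  R  [+0.05614 +0.99675 +0.05777]
  R  [-0.57378 -0.01514 +0.81887]
t = (+0.19054, +0.31234, +1.37519) m
tr R = 2.632702; θ = arccos((tr R − 1)/2) = 0.615732 rad = 35.279°
axis k = ((R−Rᵀ)₃₂, (R−Rᵀ)₁₃, (R−Rᵀ)₂₁) / (2 sinθ) = (-0.063125, +0.991112, +0.117097)
rvec = θ·k = (-0.038868, +0.610259, +0.072100)

rvec=(-0.0389, 0.6103, 0.0721) tvec=(0.1905, 0.3123, 1.3752)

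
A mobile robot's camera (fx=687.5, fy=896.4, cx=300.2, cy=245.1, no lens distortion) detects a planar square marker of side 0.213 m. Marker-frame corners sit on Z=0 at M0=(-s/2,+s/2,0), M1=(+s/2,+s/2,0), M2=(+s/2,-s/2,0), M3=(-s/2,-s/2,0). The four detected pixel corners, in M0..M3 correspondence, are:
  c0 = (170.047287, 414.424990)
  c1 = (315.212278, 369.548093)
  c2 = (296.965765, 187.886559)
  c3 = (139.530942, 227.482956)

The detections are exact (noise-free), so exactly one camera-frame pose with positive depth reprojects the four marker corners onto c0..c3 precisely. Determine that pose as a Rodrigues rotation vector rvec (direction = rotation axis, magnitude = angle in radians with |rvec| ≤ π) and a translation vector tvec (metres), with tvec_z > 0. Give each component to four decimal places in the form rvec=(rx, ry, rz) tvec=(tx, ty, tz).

rvec=(0.3192, -0.2364, -0.1660) tvec=(-0.0933, 0.0611, 0.9495)

Intrinsics K: fx=687.5, fy=896.4, cx=300.2, cy=245.1
Marker side s = 0.213 m; corners in marker frame (Z=0):
  M0 = (-0.1065, +0.1065, 0)
  M1 = (+0.1065, +0.1065, 0)
  M2 = (+0.1065, -0.1065, 0)
  M3 = (-0.1065, -0.1065, 0)
Detected image corners:
  c0 = (170.047287, 414.424990) px
  c1 = (315.212278, 369.548093) px
  c2 = (296.965765, 187.886559) px
  c3 = (139.530942, 227.482956) px
Planar DLT: solve 8×8 A·h = b for H (H[2,2]=1):
  H  [+758.54965 +193.60462 +232.61171]
  H  [-134.62589 +968.80798 +302.75294]
  H  [+0.21387 +0.34627 +1.00000]
B = K⁻¹H; ‖b₁‖=1.053231, ‖b₂‖=1.053231; λ = 2/(‖b₁‖+‖b₂‖) = 0.949459, sign → tz>0 ⇒ λ=+0.949459
r₁ = λ·B[:,0] = (+0.95891,-0.19812,+0.20306); r₂ = λ·B[:,1] = (+0.12382,+0.93626,+0.32877)
r₃ = r₁×r₂ = (-0.25525,-0.29012,+0.92232); SVD([r₁ r₂ r₃]) → R = UVᵀ:
  R  [+0.95891 +0.12382 -0.25525]
  R  [-0.19812 +0.93626 -0.29012]
  R  [+0.20306 +0.32877 +0.92232]
t = (-0.09334, +0.06107, +0.94946) m
tr R = 2.817496; θ = arccos((tr R − 1)/2) = 0.430522 rad = 24.667°
axis k = ((R−Rᵀ)₃₂, (R−Rᵀ)₁₃, (R−Rᵀ)₂₁) / (2 sinθ) = (+0.741456, -0.549077, -0.385691)
rvec = θ·k = (+0.319213, -0.236390, -0.166048)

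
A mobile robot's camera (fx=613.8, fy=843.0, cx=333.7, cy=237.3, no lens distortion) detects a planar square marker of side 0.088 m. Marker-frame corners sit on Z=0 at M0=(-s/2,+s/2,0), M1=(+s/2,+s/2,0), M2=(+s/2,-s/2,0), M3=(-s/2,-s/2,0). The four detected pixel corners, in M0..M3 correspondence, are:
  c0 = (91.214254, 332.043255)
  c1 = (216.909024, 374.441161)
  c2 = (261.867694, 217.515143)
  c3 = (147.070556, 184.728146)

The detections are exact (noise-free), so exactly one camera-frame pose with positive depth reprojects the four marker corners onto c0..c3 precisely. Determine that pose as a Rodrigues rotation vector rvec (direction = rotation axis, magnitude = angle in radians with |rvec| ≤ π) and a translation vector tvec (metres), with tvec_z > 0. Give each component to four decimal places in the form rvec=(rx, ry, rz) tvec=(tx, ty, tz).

rvec=(-0.5470, 0.1159, 0.2461) tvec=(-0.1041, 0.0175, 0.4144)

Intrinsics K: fx=613.8, fy=843.0, cx=333.7, cy=237.3
Marker side s = 0.088 m; corners in marker frame (Z=0):
  M0 = (-0.0440, +0.0440, 0)
  M1 = (+0.0440, +0.0440, 0)
  M2 = (+0.0440, -0.0440, 0)
  M3 = (-0.0440, -0.0440, 0)
Detected image corners:
  c0 = (91.214254, 332.043255) px
  c1 = (216.909024, 374.441161) px
  c2 = (261.867694, 217.515143) px
  c3 = (147.070556, 184.728146) px
Planar DLT: solve 8×8 A·h = b for H (H[2,2]=1):
  H  [+1287.86463 -790.13318 +179.49176]
  H  [+307.88881 +1393.37911 +272.79888]
  H  [-0.41994 -1.20590 +1.00000]
B = K⁻¹H; ‖b₁‖=2.413012, ‖b₂‖=2.413012; λ = 2/(‖b₁‖+‖b₂‖) = 0.414420, sign → tz>0 ⇒ λ=+0.414420
r₁ = λ·B[:,0] = (+0.96414,+0.20035,-0.17403); r₂ = λ·B[:,1] = (-0.26178,+0.82566,-0.49975)
r₃ = r₁×r₂ = (+0.04357,+0.52739,+0.84851); SVD([r₁ r₂ r₃]) → R = UVᵀ:
  R  [+0.96414 -0.26178 +0.04357]
  R  [+0.20035 +0.82566 +0.52739]
  R  [-0.17403 -0.49975 +0.84851]
t = (-0.10412, +0.01745, +0.41442) m
tr R = 2.638314; θ = arccos((tr R − 1)/2) = 0.610857 rad = 35.000°
axis k = ((R−Rᵀ)₃₂, (R−Rᵀ)₁₃, (R−Rᵀ)₂₁) / (2 sinθ) = (-0.895393, +0.189691, +0.402852)
rvec = θ·k = (-0.546957, +0.115874, +0.246085)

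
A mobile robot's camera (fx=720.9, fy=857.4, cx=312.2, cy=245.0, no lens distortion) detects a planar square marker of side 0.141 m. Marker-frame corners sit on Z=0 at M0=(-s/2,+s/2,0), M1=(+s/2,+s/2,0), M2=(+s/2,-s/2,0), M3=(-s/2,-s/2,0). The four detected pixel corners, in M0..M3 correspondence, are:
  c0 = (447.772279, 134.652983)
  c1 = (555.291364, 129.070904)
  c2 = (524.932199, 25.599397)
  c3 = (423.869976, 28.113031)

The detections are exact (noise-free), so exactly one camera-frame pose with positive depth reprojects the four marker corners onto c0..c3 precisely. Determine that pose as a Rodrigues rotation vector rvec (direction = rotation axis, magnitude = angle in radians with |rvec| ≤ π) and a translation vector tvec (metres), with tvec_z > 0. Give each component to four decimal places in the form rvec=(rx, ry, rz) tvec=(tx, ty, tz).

Intrinsics K: fx=720.9, fy=857.4, cx=312.2, cy=245.0
Marker side s = 0.141 m; corners in marker frame (Z=0):
  M0 = (-0.0705, +0.0705, 0)
  M1 = (+0.0705, +0.0705, 0)
  M2 = (+0.0705, -0.0705, 0)
  M3 = (-0.0705, -0.0705, 0)
Detected image corners:
  c0 = (447.772279, 134.652983) px
  c1 = (555.291364, 129.070904) px
  c2 = (524.932199, 25.599397) px
  c3 = (423.869976, 28.113031) px
Planar DLT: solve 8×8 A·h = b for H (H[2,2]=1):
  H  [+830.80954 -45.46188 +488.19236]
  H  [-13.38015 +705.84077 +77.52547]
  H  [+0.18843 -0.48811 +1.00000]
B = K⁻¹H; ‖b₁‖=1.089526, ‖b₂‖=1.089526; λ = 2/(‖b₁‖+‖b₂‖) = 0.917831, sign → tz>0 ⇒ λ=+0.917831
r₁ = λ·B[:,0] = (+0.98287,-0.06374,+0.17295); r₂ = λ·B[:,1] = (+0.13614,+0.88361,-0.44800)
r₃ = r₁×r₂ = (-0.12426,+0.46387,+0.87714); SVD([r₁ r₂ r₃]) → R = UVᵀ:
  R  [+0.98287 +0.13614 -0.12426]
  R  [-0.06374 +0.88361 +0.46387]
  R  [+0.17295 -0.44800 +0.87714]
t = (+0.22407, -0.17928, +0.91783) m
tr R = 2.743616; θ = arccos((tr R − 1)/2) = 0.511915 rad = 29.331°
axis k = ((R−Rᵀ)₃₂, (R−Rᵀ)₁₃, (R−Rᵀ)₂₁) / (2 sinθ) = (-0.930776, -0.303366, -0.204021)
rvec = θ·k = (-0.476479, -0.155298, -0.104442)

rvec=(-0.4765, -0.1553, -0.1044) tvec=(0.2241, -0.1793, 0.9178)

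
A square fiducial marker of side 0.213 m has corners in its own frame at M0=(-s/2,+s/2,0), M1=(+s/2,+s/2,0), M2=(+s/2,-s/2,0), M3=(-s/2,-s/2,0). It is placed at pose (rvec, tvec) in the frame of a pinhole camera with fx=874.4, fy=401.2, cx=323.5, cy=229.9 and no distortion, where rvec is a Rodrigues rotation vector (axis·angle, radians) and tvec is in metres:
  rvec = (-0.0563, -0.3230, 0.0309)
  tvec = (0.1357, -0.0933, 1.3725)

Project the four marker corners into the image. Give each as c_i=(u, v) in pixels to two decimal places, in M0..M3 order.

Intrinsics K: fx=874.4, fy=401.2, cx=323.5, cy=229.9
Marker side s = 0.213 m; corners in marker frame (Z=0):
  M0 = (-0.1065, +0.1065, 0)
  M1 = (+0.1065, +0.1065, 0)
  M2 = (+0.1065, -0.1065, 0)
  M3 = (-0.1065, -0.1065, 0)
rvec = (-0.0563, -0.3230, 0.0309), |rvec| = θ = 0.32932 rad = 18.869°
Rodrigues: sinθ=0.32340, 1−cosθ=0.05374; R = I + sinθ·[k]× + (1−cosθ)·[k]×²:
    [+0.94783 -0.02133 -0.31806]
    [+0.03936 +0.99796 +0.05034]
    [+0.31633 -0.06023 +0.94673]
t = (0.1357, -0.0933, 1.3725) m
M0: Pc = R·M0+t = (+0.03248, +0.00879, +1.33240); u = 874.4·(+0.03248)/1.33240 + 323.5 = 344.8179, v = 401.2·(+0.00879)/1.33240 + 229.9 = 232.5471
M1: Pc = R·M1+t = (+0.23437, +0.01717, +1.39977); u = 874.4·(+0.23437)/1.39977 + 323.5 = 469.9057, v = 401.2·(+0.01717)/1.39977 + 229.9 = 234.8223
M2: Pc = R·M2+t = (+0.23892, -0.19539, +1.41260); u = 874.4·(+0.23892)/1.41260 + 323.5 = 471.3888, v = 401.2·(-0.19539)/1.41260 + 229.9 = 174.4061
M3: Pc = R·M3+t = (+0.03703, -0.20377, +1.34523); u = 874.4·(+0.03703)/1.34523 + 323.5 = 347.5683, v = 401.2·(-0.20377)/1.34523 + 229.9 = 169.1266

c0=(344.82, 232.55) c1=(469.91, 234.82) c2=(471.39, 174.41) c3=(347.57, 169.13)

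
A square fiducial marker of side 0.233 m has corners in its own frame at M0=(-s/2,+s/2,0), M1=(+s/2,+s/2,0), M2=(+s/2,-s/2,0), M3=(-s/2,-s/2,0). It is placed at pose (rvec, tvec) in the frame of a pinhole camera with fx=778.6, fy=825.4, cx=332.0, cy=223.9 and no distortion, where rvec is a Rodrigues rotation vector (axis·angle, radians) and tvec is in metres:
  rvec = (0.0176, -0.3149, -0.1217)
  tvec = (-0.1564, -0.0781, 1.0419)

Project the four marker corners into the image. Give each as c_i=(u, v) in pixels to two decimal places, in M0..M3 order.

Intrinsics K: fx=778.6, fy=825.4, cx=332.0, cy=223.9
Marker side s = 0.233 m; corners in marker frame (Z=0):
  M0 = (-0.1165, +0.1165, 0)
  M1 = (+0.1165, +0.1165, 0)
  M2 = (+0.1165, -0.1165, 0)
  M3 = (-0.1165, -0.1165, 0)
rvec = (0.0176, -0.3149, -0.1217), |rvec| = θ = 0.33806 rad = 19.369°
Rodrigues: sinθ=0.33165, 1−cosθ=0.05660; R = I + sinθ·[k]× + (1−cosθ)·[k]×²:
    [+0.94355 +0.11665 -0.31000]
    [-0.12214 +0.99251 +0.00171]
    [+0.30788 +0.03625 +0.95074]
t = (-0.1564, -0.0781, 1.0419) m
M0: Pc = R·M0+t = (-0.25273, +0.05176, +1.01026); u = 778.6·(-0.25273)/1.01026 + 332.0 = 137.2186, v = 825.4·(+0.05176)/1.01026 + 223.9 = 266.1865
M1: Pc = R·M1+t = (-0.03289, +0.02330, +1.08199); u = 778.6·(-0.03289)/1.08199 + 332.0 = 308.3351, v = 825.4·(+0.02330)/1.08199 + 223.9 = 241.6732
M2: Pc = R·M2+t = (-0.06007, -0.20796, +1.07354); u = 778.6·(-0.06007)/1.07354 + 332.0 = 288.4367, v = 825.4·(-0.20796)/1.07354 + 223.9 = 64.0114
M3: Pc = R·M3+t = (-0.27991, -0.17950, +1.00181); u = 778.6·(-0.27991)/1.00181 + 332.0 = 114.4528, v = 825.4·(-0.17950)/1.00181 + 223.9 = 76.0098

c0=(137.22, 266.19) c1=(308.34, 241.67) c2=(288.44, 64.01) c3=(114.45, 76.01)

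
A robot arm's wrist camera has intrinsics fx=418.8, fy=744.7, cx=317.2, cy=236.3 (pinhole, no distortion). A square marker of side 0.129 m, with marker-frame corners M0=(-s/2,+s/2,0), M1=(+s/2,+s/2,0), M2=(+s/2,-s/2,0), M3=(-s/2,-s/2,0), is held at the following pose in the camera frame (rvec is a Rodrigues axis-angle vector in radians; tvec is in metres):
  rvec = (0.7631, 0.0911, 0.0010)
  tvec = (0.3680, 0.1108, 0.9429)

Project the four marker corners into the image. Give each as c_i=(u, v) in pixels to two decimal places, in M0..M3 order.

Intrinsics K: fx=418.8, fy=744.7, cx=317.2, cy=236.3
Marker side s = 0.129 m; corners in marker frame (Z=0):
  M0 = (-0.0645, +0.0645, 0)
  M1 = (+0.0645, +0.0645, 0)
  M2 = (+0.0645, -0.0645, 0)
  M3 = (-0.0645, -0.0645, 0)
rvec = (0.7631, 0.0911, 0.0010), |rvec| = θ = 0.76852 rad = 44.033°
Rodrigues: sinθ=0.69507, 1−cosθ=0.28106; R = I + sinθ·[k]× + (1−cosθ)·[k]×²:
    [+0.99605 +0.03218 +0.08276]
    [+0.03399 +0.72289 -0.69013]
    [-0.08203 +0.69021 +0.71894]
t = (0.3680, 0.1108, 0.9429) m
M0: Pc = R·M0+t = (+0.30583, +0.15523, +0.99271); u = 418.8·(+0.30583)/0.99271 + 317.2 = 446.2223, v = 744.7·(+0.15523)/0.99271 + 236.3 = 352.7519
M1: Pc = R·M1+t = (+0.43432, +0.15962, +0.98213); u = 418.8·(+0.43432)/0.98213 + 317.2 = 502.4035, v = 744.7·(+0.15962)/0.98213 + 236.3 = 357.3310
M2: Pc = R·M2+t = (+0.43017, +0.06637, +0.89309); u = 418.8·(+0.43017)/0.89309 + 317.2 = 518.9211, v = 744.7·(+0.06637)/0.89309 + 236.3 = 291.6388
M3: Pc = R·M3+t = (+0.30168, +0.06198, +0.90367); u = 418.8·(+0.30168)/0.90367 + 317.2 = 457.0110, v = 744.7·(+0.06198)/0.90367 + 236.3 = 287.3778

c0=(446.22, 352.75) c1=(502.40, 357.33) c2=(518.92, 291.64) c3=(457.01, 287.38)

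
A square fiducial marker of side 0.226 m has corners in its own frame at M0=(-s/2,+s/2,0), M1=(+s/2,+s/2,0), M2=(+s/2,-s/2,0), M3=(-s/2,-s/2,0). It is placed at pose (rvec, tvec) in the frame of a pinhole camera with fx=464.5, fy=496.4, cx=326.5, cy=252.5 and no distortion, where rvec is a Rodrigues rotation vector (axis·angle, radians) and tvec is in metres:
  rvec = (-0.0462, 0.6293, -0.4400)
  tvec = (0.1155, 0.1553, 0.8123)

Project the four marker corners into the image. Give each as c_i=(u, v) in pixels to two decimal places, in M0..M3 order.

c0=(368.61, 428.99) c1=(479.44, 396.25) c2=(419.20, 256.57) c3=(321.73, 307.59)

Intrinsics K: fx=464.5, fy=496.4, cx=326.5, cy=252.5
Marker side s = 0.226 m; corners in marker frame (Z=0):
  M0 = (-0.1130, +0.1130, 0)
  M1 = (+0.1130, +0.1130, 0)
  M2 = (+0.1130, -0.1130, 0)
  M3 = (-0.1130, -0.1130, 0)
rvec = (-0.0462, 0.6293, -0.4400), |rvec| = θ = 0.76925 rad = 44.075°
Rodrigues: sinθ=0.69560, 1−cosθ=0.28157; R = I + sinθ·[k]× + (1−cosθ)·[k]×²:
    [+0.71944 +0.38404 +0.57872]
    [-0.41170 +0.90686 -0.08998]
    [-0.55937 -0.17353 +0.81055]
t = (0.1155, 0.1553, 0.8123) m
M0: Pc = R·M0+t = (+0.07760, +0.30430, +0.85590); u = 464.5·(+0.07760)/0.85590 + 326.5 = 368.6132, v = 496.4·(+0.30430)/0.85590 + 252.5 = 428.9851
M1: Pc = R·M1+t = (+0.24019, +0.21125, +0.72948); u = 464.5·(+0.24019)/0.72948 + 326.5 = 479.4439, v = 496.4·(+0.21125)/0.72948 + 252.5 = 396.2541
M2: Pc = R·M2+t = (+0.15340, +0.00630, +0.76870); u = 464.5·(+0.15340)/0.76870 + 326.5 = 419.1953, v = 496.4·(+0.00630)/0.76870 + 252.5 = 256.5694
M3: Pc = R·M3+t = (-0.00919, +0.09935, +0.89512); u = 464.5·(-0.00919)/0.89512 + 326.5 = 321.7293, v = 496.4·(+0.09935)/0.89512 + 252.5 = 307.5942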